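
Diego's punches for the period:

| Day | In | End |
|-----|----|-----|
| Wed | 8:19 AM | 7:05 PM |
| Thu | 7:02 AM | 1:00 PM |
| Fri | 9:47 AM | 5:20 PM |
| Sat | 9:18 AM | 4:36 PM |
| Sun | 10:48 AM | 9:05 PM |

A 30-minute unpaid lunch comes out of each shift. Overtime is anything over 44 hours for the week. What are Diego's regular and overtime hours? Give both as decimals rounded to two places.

Regular 39.37 hours, overtime 0.00 hours

Wed: 8:19 AM–7:05 PM = 10 h 46 min; less 30 min break → 10 h 16 min
Thu: 7:02 AM–1:00 PM = 5 h 58 min; less 30 min break → 5 h 28 min
Fri: 9:47 AM–5:20 PM = 7 h 33 min; less 30 min break → 7 h 3 min
Sat: 9:18 AM–4:36 PM = 7 h 18 min; less 30 min break → 6 h 48 min
Sun: 10:48 AM–9:05 PM = 10 h 17 min; less 30 min break → 9 h 47 min
Total worked: 39 h 22 min = 39.37 h.
Threshold 44 h → overtime 0 h 0 min, regular 39 h 22 min.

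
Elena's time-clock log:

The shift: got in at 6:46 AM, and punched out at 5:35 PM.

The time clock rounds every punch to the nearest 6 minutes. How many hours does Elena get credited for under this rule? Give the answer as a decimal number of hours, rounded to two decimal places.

The shift: in 6:46 AM→6:48 AM, out 5:35 PM→5:36 PM; 10 h 48 min

10.80 hours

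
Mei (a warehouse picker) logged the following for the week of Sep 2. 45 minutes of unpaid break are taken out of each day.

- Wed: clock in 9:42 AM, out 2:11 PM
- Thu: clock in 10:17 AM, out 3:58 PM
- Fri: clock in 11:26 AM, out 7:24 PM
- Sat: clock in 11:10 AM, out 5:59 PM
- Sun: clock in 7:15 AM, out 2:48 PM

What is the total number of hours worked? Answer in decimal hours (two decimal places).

28.75 hours

Wed: 9:42 AM–2:11 PM = 4 h 29 min; less 45 min break → 3 h 44 min
Thu: 10:17 AM–3:58 PM = 5 h 41 min; less 45 min break → 4 h 56 min
Fri: 11:26 AM–7:24 PM = 7 h 58 min; less 45 min break → 7 h 13 min
Sat: 11:10 AM–5:59 PM = 6 h 49 min; less 45 min break → 6 h 4 min
Sun: 7:15 AM–2:48 PM = 7 h 33 min; less 45 min break → 6 h 48 min
Total: 3 h 44 min + 4 h 56 min + 7 h 13 min + 6 h 4 min + 6 h 48 min = 28 h 45 min.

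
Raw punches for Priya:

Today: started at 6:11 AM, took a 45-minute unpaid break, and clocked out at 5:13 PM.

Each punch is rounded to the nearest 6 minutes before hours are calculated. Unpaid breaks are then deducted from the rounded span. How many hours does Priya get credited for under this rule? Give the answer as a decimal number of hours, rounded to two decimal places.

Today: in 6:11 AM→6:12 AM, out 5:13 PM→5:12 PM; 11 h 0 min − 45 min = 10 h 15 min

10.25 hours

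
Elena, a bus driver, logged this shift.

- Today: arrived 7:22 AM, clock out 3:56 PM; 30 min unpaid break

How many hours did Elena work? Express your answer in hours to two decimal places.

8.07 hours

Today: 7:22 AM–3:56 PM = 8 h 34 min; less 30 min break → 8 h 4 min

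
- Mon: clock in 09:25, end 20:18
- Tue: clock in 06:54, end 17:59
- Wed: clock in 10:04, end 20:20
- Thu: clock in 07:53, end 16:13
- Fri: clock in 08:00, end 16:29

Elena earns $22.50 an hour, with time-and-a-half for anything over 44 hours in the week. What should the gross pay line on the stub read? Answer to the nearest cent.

Mon: 09:25–20:18 = 10 h 53 min
Tue: 06:54–17:59 = 11 h 5 min
Wed: 10:04–20:20 = 10 h 16 min
Thu: 07:53–16:13 = 8 h 20 min
Fri: 08:00–16:29 = 8 h 29 min
Total worked: 49 h 3 min = 2943 min.
Regular 44 h 0 min = 2640 min at $22.50/h; overtime 5 h 3 min = 303 min at $33.75/h.
Pay = (2640 × $22.50 + 303 × $33.75) ÷ 60 = $1160.44.

$1160.44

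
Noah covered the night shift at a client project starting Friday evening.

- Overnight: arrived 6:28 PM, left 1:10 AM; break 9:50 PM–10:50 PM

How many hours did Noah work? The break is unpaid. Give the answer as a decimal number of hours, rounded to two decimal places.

5.70 hours

Overnight: 6:28 PM → midnight = 5 h 32 min; midnight → 1:10 AM = 1 h 10 min; span 6 h 42 min; less 60 min break → 5 h 42 min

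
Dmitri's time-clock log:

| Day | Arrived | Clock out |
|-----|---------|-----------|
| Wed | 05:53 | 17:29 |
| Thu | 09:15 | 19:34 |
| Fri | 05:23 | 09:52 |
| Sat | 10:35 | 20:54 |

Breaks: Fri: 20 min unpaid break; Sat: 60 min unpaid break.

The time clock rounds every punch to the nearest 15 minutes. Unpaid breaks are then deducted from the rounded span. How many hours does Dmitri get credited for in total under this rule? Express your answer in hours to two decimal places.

Wed: in 05:53→06:00, out 17:29→17:30; 11 h 30 min
Thu: in 09:15→09:15, out 19:34→19:30; 10 h 15 min
Fri: in 05:23→05:30, out 09:52→09:45; 4 h 15 min − 20 min = 3 h 55 min
Sat: in 10:35→10:30, out 20:54→21:00; 10 h 30 min − 60 min = 9 h 30 min
Total credited: 35 h 10 min.

35.17 hours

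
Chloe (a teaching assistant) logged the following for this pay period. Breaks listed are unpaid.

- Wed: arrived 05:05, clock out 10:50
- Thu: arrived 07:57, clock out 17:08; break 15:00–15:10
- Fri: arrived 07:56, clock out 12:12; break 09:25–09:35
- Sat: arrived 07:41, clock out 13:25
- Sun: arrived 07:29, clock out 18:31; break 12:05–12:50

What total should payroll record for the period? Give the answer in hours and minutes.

Wed: 05:05–10:50 = 5 h 45 min
Thu: 07:57–17:08 = 9 h 11 min; less 10 min break → 9 h 1 min
Fri: 07:56–12:12 = 4 h 16 min; less 10 min break → 4 h 6 min
Sat: 07:41–13:25 = 5 h 44 min
Sun: 07:29–18:31 = 11 h 2 min; less 45 min break → 10 h 17 min
Total: 5 h 45 min + 9 h 1 min + 4 h 6 min + 5 h 44 min + 10 h 17 min = 34 h 53 min.

34 h 53 min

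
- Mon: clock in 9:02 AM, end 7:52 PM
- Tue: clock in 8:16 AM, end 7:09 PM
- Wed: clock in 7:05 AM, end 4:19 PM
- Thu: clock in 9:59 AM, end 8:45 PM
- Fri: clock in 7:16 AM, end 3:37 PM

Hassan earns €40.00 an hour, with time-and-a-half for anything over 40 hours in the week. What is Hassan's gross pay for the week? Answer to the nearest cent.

Mon: 9:02 AM–7:52 PM = 10 h 50 min
Tue: 8:16 AM–7:09 PM = 10 h 53 min
Wed: 7:05 AM–4:19 PM = 9 h 14 min
Thu: 9:59 AM–8:45 PM = 10 h 46 min
Fri: 7:16 AM–3:37 PM = 8 h 21 min
Total worked: 50 h 4 min = 3004 min.
Regular 40 h 0 min = 2400 min at €40.00/h; overtime 10 h 4 min = 604 min at €60.00/h.
Pay = (2400 × €40.00 + 604 × €60.00) ÷ 60 = €2204.00.

€2204.00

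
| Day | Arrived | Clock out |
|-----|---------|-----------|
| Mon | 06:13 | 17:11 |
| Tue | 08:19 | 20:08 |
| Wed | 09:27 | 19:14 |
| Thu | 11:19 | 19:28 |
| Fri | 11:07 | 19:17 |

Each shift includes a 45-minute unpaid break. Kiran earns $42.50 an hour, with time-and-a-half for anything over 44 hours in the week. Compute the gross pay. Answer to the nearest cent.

$1942.25

Mon: 06:13–17:11 = 10 h 58 min; less 45 min break → 10 h 13 min
Tue: 08:19–20:08 = 11 h 49 min; less 45 min break → 11 h 4 min
Wed: 09:27–19:14 = 9 h 47 min; less 45 min break → 9 h 2 min
Thu: 11:19–19:28 = 8 h 9 min; less 45 min break → 7 h 24 min
Fri: 11:07–19:17 = 8 h 10 min; less 45 min break → 7 h 25 min
Total worked: 45 h 8 min = 2708 min.
Regular 44 h 0 min = 2640 min at $42.50/h; overtime 1 h 8 min = 68 min at $63.75/h.
Pay = (2640 × $42.50 + 68 × $63.75) ÷ 60 = $1942.25.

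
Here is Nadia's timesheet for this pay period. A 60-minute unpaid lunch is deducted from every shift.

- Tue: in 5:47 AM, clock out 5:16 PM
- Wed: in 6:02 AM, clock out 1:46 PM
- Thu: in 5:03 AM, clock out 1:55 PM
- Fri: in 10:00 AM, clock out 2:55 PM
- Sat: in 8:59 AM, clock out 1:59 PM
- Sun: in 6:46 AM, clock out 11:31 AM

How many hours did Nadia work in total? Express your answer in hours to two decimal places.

36.75 hours

Tue: 5:47 AM–5:16 PM = 11 h 29 min; less 60 min break → 10 h 29 min
Wed: 6:02 AM–1:46 PM = 7 h 44 min; less 60 min break → 6 h 44 min
Thu: 5:03 AM–1:55 PM = 8 h 52 min; less 60 min break → 7 h 52 min
Fri: 10:00 AM–2:55 PM = 4 h 55 min; less 60 min break → 3 h 55 min
Sat: 8:59 AM–1:59 PM = 5 h 0 min; less 60 min break → 4 h 0 min
Sun: 6:46 AM–11:31 AM = 4 h 45 min; less 60 min break → 3 h 45 min
Total: 10 h 29 min + 6 h 44 min + 7 h 52 min + 3 h 55 min + 4 h 0 min + 3 h 45 min = 36 h 45 min.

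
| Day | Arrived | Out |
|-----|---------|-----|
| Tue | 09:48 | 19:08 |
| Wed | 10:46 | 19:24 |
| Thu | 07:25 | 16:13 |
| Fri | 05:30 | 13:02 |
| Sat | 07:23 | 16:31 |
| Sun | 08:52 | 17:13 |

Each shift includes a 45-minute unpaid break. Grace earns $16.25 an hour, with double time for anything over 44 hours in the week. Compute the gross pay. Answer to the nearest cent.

Tue: 09:48–19:08 = 9 h 20 min; less 45 min break → 8 h 35 min
Wed: 10:46–19:24 = 8 h 38 min; less 45 min break → 7 h 53 min
Thu: 07:25–16:13 = 8 h 48 min; less 45 min break → 8 h 3 min
Fri: 05:30–13:02 = 7 h 32 min; less 45 min break → 6 h 47 min
Sat: 07:23–16:31 = 9 h 8 min; less 45 min break → 8 h 23 min
Sun: 08:52–17:13 = 8 h 21 min; less 45 min break → 7 h 36 min
Total worked: 47 h 17 min = 2837 min.
Regular 44 h 0 min = 2640 min at $16.25/h; overtime 3 h 17 min = 197 min at $32.50/h.
Pay = (2640 × $16.25 + 197 × $32.50) ÷ 60 = $821.71.

$821.71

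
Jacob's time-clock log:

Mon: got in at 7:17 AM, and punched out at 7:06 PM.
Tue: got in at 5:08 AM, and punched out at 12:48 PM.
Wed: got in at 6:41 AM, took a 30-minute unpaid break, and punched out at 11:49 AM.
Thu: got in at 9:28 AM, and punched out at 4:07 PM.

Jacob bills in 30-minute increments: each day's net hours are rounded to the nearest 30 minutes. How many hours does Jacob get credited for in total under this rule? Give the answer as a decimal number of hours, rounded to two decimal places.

Mon: 7:17 AM–7:06 PM = 11 h 49 min → rounds to 12 h 0 min
Tue: 5:08 AM–12:48 PM = 7 h 40 min → rounds to 7 h 30 min
Wed: 6:41 AM–11:49 AM = 5 h 8 min − 30 min = 4 h 38 min → rounds to 4 h 30 min
Thu: 9:28 AM–4:07 PM = 6 h 39 min → rounds to 6 h 30 min
Total credited: 30 h 30 min.

30.50 hours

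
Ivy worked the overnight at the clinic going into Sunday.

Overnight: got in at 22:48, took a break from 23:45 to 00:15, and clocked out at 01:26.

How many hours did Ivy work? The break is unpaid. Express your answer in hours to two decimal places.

Overnight: 22:48 → midnight = 1 h 12 min; midnight → 01:26 = 1 h 26 min; span 2 h 38 min; less 30 min break → 2 h 8 min

2.13 hours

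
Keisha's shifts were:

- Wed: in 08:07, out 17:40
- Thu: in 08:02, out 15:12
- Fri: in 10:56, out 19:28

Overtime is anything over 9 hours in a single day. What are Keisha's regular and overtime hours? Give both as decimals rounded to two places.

Regular 24.70 hours, overtime 0.55 hours

Wed: 08:07–17:40 = 9 h 33 min
Thu: 08:02–15:12 = 7 h 10 min
Fri: 10:56–19:28 = 8 h 32 min
Wed reg 9 h 0 min / OT 0 h 33 min; Thu reg 7 h 10 min / OT 0 h 0 min; Fri reg 8 h 32 min / OT 0 h 0 min.
Totals: regular 24 h 42 min, overtime 0 h 33 min.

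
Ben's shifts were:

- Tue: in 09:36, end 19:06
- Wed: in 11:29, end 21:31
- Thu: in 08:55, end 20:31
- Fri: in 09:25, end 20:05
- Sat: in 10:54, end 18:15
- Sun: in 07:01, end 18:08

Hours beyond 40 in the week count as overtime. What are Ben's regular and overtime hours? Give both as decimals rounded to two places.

Regular 40.00 hours, overtime 20.27 hours

Tue: 09:36–19:06 = 9 h 30 min
Wed: 11:29–21:31 = 10 h 2 min
Thu: 08:55–20:31 = 11 h 36 min
Fri: 09:25–20:05 = 10 h 40 min
Sat: 10:54–18:15 = 7 h 21 min
Sun: 07:01–18:08 = 11 h 7 min
Total worked: 60 h 16 min = 60.27 h.
Threshold 40 h → overtime 20 h 16 min, regular 40 h 0 min.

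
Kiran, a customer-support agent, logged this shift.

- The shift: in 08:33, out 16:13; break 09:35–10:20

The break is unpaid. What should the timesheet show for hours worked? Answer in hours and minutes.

6 h 55 min

The shift: 08:33–16:13 = 7 h 40 min; less 45 min break → 6 h 55 min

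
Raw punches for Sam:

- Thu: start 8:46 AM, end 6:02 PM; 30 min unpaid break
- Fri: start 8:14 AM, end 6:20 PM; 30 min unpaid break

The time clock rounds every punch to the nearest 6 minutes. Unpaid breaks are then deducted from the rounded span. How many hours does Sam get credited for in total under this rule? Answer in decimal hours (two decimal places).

Thu: in 8:46 AM→8:48 AM, out 6:02 PM→6:00 PM; 9 h 12 min − 30 min = 8 h 42 min
Fri: in 8:14 AM→8:12 AM, out 6:20 PM→6:18 PM; 10 h 6 min − 30 min = 9 h 36 min
Total credited: 18 h 18 min.

18.30 hours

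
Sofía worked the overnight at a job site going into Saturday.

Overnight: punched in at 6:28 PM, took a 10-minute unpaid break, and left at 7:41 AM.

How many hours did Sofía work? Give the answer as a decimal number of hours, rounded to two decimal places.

Overnight: 6:28 PM → midnight = 5 h 32 min; midnight → 7:41 AM = 7 h 41 min; span 13 h 13 min; less 10 min break → 13 h 3 min

13.05 hours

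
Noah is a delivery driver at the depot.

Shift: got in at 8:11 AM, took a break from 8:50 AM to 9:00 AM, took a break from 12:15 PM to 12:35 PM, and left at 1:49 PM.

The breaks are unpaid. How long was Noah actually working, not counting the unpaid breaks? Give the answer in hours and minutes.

5 h 8 min

Shift: 8:11 AM–1:49 PM = 5 h 38 min; less 30 min break → 5 h 8 min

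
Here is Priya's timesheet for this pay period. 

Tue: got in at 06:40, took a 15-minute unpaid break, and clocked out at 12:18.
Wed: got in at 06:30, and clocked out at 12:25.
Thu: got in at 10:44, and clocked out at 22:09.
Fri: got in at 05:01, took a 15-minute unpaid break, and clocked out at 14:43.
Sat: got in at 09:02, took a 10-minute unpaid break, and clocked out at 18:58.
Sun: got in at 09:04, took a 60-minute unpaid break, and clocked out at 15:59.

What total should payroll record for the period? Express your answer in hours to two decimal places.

47.85 hours

Tue: 06:40–12:18 = 5 h 38 min; less 15 min break → 5 h 23 min
Wed: 06:30–12:25 = 5 h 55 min
Thu: 10:44–22:09 = 11 h 25 min
Fri: 05:01–14:43 = 9 h 42 min; less 15 min break → 9 h 27 min
Sat: 09:02–18:58 = 9 h 56 min; less 10 min break → 9 h 46 min
Sun: 09:04–15:59 = 6 h 55 min; less 60 min break → 5 h 55 min
Total: 5 h 23 min + 5 h 55 min + 11 h 25 min + 9 h 27 min + 9 h 46 min + 5 h 55 min = 47 h 51 min.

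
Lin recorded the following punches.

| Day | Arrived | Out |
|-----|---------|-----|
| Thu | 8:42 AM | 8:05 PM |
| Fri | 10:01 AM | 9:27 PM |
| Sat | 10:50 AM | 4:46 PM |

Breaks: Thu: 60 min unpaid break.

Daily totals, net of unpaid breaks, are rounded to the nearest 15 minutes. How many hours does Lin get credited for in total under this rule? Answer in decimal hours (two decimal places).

28.00 hours

Thu: 8:42 AM–8:05 PM = 11 h 23 min − 60 min = 10 h 23 min → rounds to 10 h 30 min
Fri: 10:01 AM–9:27 PM = 11 h 26 min → rounds to 11 h 30 min
Sat: 10:50 AM–4:46 PM = 5 h 56 min → rounds to 6 h 0 min
Total credited: 28 h 0 min.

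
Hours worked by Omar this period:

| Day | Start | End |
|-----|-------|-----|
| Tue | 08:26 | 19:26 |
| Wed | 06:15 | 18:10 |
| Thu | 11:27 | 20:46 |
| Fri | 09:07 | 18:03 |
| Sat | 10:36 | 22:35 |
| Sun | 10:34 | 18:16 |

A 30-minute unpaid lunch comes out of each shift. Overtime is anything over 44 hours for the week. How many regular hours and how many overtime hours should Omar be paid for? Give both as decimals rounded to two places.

Tue: 08:26–19:26 = 11 h 0 min; less 30 min break → 10 h 30 min
Wed: 06:15–18:10 = 11 h 55 min; less 30 min break → 11 h 25 min
Thu: 11:27–20:46 = 9 h 19 min; less 30 min break → 8 h 49 min
Fri: 09:07–18:03 = 8 h 56 min; less 30 min break → 8 h 26 min
Sat: 10:36–22:35 = 11 h 59 min; less 30 min break → 11 h 29 min
Sun: 10:34–18:16 = 7 h 42 min; less 30 min break → 7 h 12 min
Total worked: 57 h 51 min = 57.85 h.
Threshold 44 h → overtime 13 h 51 min, regular 44 h 0 min.

Regular 44.00 hours, overtime 13.85 hours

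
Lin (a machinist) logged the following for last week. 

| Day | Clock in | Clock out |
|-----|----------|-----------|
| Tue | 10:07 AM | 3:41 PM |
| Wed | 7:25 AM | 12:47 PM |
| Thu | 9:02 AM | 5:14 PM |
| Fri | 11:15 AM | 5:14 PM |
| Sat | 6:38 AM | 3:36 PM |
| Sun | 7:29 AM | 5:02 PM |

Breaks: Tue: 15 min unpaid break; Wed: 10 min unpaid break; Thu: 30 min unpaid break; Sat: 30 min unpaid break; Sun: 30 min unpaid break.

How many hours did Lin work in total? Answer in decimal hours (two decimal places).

Tue: 10:07 AM–3:41 PM = 5 h 34 min; less 15 min break → 5 h 19 min
Wed: 7:25 AM–12:47 PM = 5 h 22 min; less 10 min break → 5 h 12 min
Thu: 9:02 AM–5:14 PM = 8 h 12 min; less 30 min break → 7 h 42 min
Fri: 11:15 AM–5:14 PM = 5 h 59 min
Sat: 6:38 AM–3:36 PM = 8 h 58 min; less 30 min break → 8 h 28 min
Sun: 7:29 AM–5:02 PM = 9 h 33 min; less 30 min break → 9 h 3 min
Total: 5 h 19 min + 5 h 12 min + 7 h 42 min + 5 h 59 min + 8 h 28 min + 9 h 3 min = 41 h 43 min.

41.72 hours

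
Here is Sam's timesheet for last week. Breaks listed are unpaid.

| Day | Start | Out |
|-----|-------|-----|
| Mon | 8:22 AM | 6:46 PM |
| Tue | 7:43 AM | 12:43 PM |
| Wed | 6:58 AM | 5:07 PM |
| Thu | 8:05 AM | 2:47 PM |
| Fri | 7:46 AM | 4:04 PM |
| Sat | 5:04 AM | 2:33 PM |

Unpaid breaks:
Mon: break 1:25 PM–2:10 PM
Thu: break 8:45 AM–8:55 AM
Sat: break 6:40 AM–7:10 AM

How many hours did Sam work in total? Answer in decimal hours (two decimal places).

48.62 hours

Mon: 8:22 AM–6:46 PM = 10 h 24 min; less 45 min break → 9 h 39 min
Tue: 7:43 AM–12:43 PM = 5 h 0 min
Wed: 6:58 AM–5:07 PM = 10 h 9 min
Thu: 8:05 AM–2:47 PM = 6 h 42 min; less 10 min break → 6 h 32 min
Fri: 7:46 AM–4:04 PM = 8 h 18 min
Sat: 5:04 AM–2:33 PM = 9 h 29 min; less 30 min break → 8 h 59 min
Total: 9 h 39 min + 5 h 0 min + 10 h 9 min + 6 h 32 min + 8 h 18 min + 8 h 59 min = 48 h 37 min.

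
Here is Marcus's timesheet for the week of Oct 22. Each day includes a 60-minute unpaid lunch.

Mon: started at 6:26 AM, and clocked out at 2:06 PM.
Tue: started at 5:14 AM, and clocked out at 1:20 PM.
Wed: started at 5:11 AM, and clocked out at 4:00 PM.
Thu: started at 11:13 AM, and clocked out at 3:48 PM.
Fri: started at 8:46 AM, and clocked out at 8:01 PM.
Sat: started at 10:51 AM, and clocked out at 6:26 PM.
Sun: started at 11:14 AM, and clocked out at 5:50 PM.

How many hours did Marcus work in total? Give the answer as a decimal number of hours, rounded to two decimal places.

Mon: 6:26 AM–2:06 PM = 7 h 40 min; less 60 min break → 6 h 40 min
Tue: 5:14 AM–1:20 PM = 8 h 6 min; less 60 min break → 7 h 6 min
Wed: 5:11 AM–4:00 PM = 10 h 49 min; less 60 min break → 9 h 49 min
Thu: 11:13 AM–3:48 PM = 4 h 35 min; less 60 min break → 3 h 35 min
Fri: 8:46 AM–8:01 PM = 11 h 15 min; less 60 min break → 10 h 15 min
Sat: 10:51 AM–6:26 PM = 7 h 35 min; less 60 min break → 6 h 35 min
Sun: 11:14 AM–5:50 PM = 6 h 36 min; less 60 min break → 5 h 36 min
Total: 6 h 40 min + 7 h 6 min + 9 h 49 min + 3 h 35 min + 10 h 15 min + 6 h 35 min + 5 h 36 min = 49 h 36 min.

49.60 hours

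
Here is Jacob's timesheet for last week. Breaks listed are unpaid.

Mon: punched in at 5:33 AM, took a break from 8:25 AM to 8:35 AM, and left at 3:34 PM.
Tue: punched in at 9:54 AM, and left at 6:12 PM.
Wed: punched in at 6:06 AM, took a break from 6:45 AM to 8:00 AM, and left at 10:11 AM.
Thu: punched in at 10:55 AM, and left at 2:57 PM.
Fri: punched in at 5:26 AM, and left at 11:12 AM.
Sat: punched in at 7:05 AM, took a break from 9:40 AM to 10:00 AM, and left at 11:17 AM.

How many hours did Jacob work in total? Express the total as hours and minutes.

Mon: 5:33 AM–3:34 PM = 10 h 1 min; less 10 min break → 9 h 51 min
Tue: 9:54 AM–6:12 PM = 8 h 18 min
Wed: 6:06 AM–10:11 AM = 4 h 5 min; less 75 min break → 2 h 50 min
Thu: 10:55 AM–2:57 PM = 4 h 2 min
Fri: 5:26 AM–11:12 AM = 5 h 46 min
Sat: 7:05 AM–11:17 AM = 4 h 12 min; less 20 min break → 3 h 52 min
Total: 9 h 51 min + 8 h 18 min + 2 h 50 min + 4 h 2 min + 5 h 46 min + 3 h 52 min = 34 h 39 min.

34 h 39 min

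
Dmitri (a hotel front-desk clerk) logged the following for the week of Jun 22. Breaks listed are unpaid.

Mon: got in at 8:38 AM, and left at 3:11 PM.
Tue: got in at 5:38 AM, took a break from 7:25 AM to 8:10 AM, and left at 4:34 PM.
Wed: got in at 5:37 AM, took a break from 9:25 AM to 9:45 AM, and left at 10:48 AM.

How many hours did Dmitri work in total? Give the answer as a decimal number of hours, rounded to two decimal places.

Mon: 8:38 AM–3:11 PM = 6 h 33 min
Tue: 5:38 AM–4:34 PM = 10 h 56 min; less 45 min break → 10 h 11 min
Wed: 5:37 AM–10:48 AM = 5 h 11 min; less 20 min break → 4 h 51 min
Total: 6 h 33 min + 10 h 11 min + 4 h 51 min = 21 h 35 min.

21.58 hours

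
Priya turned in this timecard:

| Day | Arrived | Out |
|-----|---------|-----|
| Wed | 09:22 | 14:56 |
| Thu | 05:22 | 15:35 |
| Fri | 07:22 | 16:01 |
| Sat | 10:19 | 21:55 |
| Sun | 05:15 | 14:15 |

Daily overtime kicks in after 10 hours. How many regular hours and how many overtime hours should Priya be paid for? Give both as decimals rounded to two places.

Regular 43.22 hours, overtime 1.82 hours

Wed: 09:22–14:56 = 5 h 34 min
Thu: 05:22–15:35 = 10 h 13 min
Fri: 07:22–16:01 = 8 h 39 min
Sat: 10:19–21:55 = 11 h 36 min
Sun: 05:15–14:15 = 9 h 0 min
Wed reg 5 h 34 min / OT 0 h 0 min; Thu reg 10 h 0 min / OT 0 h 13 min; Fri reg 8 h 39 min / OT 0 h 0 min; Sat reg 10 h 0 min / OT 1 h 36 min; Sun reg 9 h 0 min / OT 0 h 0 min.
Totals: regular 43 h 13 min, overtime 1 h 49 min.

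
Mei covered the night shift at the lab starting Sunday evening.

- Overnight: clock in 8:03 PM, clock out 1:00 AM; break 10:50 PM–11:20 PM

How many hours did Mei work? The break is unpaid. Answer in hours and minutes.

4 h 27 min

Overnight: 8:03 PM → midnight = 3 h 57 min; midnight → 1:00 AM = 1 h 0 min; span 4 h 57 min; less 30 min break → 4 h 27 min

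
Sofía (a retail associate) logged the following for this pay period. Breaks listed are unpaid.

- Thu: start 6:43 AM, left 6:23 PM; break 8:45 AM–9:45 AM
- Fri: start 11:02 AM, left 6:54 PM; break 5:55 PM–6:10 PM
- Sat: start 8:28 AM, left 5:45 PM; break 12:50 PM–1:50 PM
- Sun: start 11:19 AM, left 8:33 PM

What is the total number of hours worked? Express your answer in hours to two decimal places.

Thu: 6:43 AM–6:23 PM = 11 h 40 min; less 60 min break → 10 h 40 min
Fri: 11:02 AM–6:54 PM = 7 h 52 min; less 15 min break → 7 h 37 min
Sat: 8:28 AM–5:45 PM = 9 h 17 min; less 60 min break → 8 h 17 min
Sun: 11:19 AM–8:33 PM = 9 h 14 min
Total: 10 h 40 min + 7 h 37 min + 8 h 17 min + 9 h 14 min = 35 h 48 min.

35.80 hours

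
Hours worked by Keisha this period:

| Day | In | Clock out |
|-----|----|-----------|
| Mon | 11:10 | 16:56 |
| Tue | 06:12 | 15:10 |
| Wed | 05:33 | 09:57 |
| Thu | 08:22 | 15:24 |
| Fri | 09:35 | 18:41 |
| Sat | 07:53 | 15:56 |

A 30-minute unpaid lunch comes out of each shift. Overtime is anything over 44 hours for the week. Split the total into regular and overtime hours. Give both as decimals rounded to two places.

Regular 40.32 hours, overtime 0.00 hours

Mon: 11:10–16:56 = 5 h 46 min; less 30 min break → 5 h 16 min
Tue: 06:12–15:10 = 8 h 58 min; less 30 min break → 8 h 28 min
Wed: 05:33–09:57 = 4 h 24 min; less 30 min break → 3 h 54 min
Thu: 08:22–15:24 = 7 h 2 min; less 30 min break → 6 h 32 min
Fri: 09:35–18:41 = 9 h 6 min; less 30 min break → 8 h 36 min
Sat: 07:53–15:56 = 8 h 3 min; less 30 min break → 7 h 33 min
Total worked: 40 h 19 min = 40.32 h.
Threshold 44 h → overtime 0 h 0 min, regular 40 h 19 min.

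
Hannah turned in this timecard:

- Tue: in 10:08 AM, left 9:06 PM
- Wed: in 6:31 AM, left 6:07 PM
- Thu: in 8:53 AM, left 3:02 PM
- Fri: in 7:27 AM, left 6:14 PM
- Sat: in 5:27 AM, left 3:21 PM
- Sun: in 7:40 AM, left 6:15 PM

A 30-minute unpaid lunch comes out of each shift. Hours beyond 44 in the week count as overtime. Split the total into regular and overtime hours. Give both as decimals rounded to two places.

Regular 44.00 hours, overtime 12.98 hours

Tue: 10:08 AM–9:06 PM = 10 h 58 min; less 30 min break → 10 h 28 min
Wed: 6:31 AM–6:07 PM = 11 h 36 min; less 30 min break → 11 h 6 min
Thu: 8:53 AM–3:02 PM = 6 h 9 min; less 30 min break → 5 h 39 min
Fri: 7:27 AM–6:14 PM = 10 h 47 min; less 30 min break → 10 h 17 min
Sat: 5:27 AM–3:21 PM = 9 h 54 min; less 30 min break → 9 h 24 min
Sun: 7:40 AM–6:15 PM = 10 h 35 min; less 30 min break → 10 h 5 min
Total worked: 56 h 59 min = 56.98 h.
Threshold 44 h → overtime 12 h 59 min, regular 44 h 0 min.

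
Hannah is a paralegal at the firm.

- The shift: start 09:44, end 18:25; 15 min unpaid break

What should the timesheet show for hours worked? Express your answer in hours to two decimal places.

The shift: 09:44–18:25 = 8 h 41 min; less 15 min break → 8 h 26 min

8.43 hours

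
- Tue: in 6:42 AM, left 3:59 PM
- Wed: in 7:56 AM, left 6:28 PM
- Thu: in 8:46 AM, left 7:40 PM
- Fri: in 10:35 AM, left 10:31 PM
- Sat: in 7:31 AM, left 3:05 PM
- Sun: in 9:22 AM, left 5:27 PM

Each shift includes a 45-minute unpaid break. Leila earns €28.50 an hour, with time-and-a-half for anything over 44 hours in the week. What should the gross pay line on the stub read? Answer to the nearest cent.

Tue: 6:42 AM–3:59 PM = 9 h 17 min; less 45 min break → 8 h 32 min
Wed: 7:56 AM–6:28 PM = 10 h 32 min; less 45 min break → 9 h 47 min
Thu: 8:46 AM–7:40 PM = 10 h 54 min; less 45 min break → 10 h 9 min
Fri: 10:35 AM–10:31 PM = 11 h 56 min; less 45 min break → 11 h 11 min
Sat: 7:31 AM–3:05 PM = 7 h 34 min; less 45 min break → 6 h 49 min
Sun: 9:22 AM–5:27 PM = 8 h 5 min; less 45 min break → 7 h 20 min
Total worked: 53 h 48 min = 3228 min.
Regular 44 h 0 min = 2640 min at €28.50/h; overtime 9 h 48 min = 588 min at €42.75/h.
Pay = (2640 × €28.50 + 588 × €42.75) ÷ 60 = €1672.95.

€1672.95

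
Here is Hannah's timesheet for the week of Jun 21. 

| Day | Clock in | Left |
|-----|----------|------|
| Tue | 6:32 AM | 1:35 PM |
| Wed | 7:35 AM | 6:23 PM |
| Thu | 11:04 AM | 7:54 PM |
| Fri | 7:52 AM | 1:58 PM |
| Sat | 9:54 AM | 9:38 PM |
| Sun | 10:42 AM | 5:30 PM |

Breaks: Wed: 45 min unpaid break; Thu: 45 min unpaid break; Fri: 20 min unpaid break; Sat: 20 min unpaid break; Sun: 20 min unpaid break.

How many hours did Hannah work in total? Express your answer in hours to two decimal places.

Tue: 6:32 AM–1:35 PM = 7 h 3 min
Wed: 7:35 AM–6:23 PM = 10 h 48 min; less 45 min break → 10 h 3 min
Thu: 11:04 AM–7:54 PM = 8 h 50 min; less 45 min break → 8 h 5 min
Fri: 7:52 AM–1:58 PM = 6 h 6 min; less 20 min break → 5 h 46 min
Sat: 9:54 AM–9:38 PM = 11 h 44 min; less 20 min break → 11 h 24 min
Sun: 10:42 AM–5:30 PM = 6 h 48 min; less 20 min break → 6 h 28 min
Total: 7 h 3 min + 10 h 3 min + 8 h 5 min + 5 h 46 min + 11 h 24 min + 6 h 28 min = 48 h 49 min.

48.82 hours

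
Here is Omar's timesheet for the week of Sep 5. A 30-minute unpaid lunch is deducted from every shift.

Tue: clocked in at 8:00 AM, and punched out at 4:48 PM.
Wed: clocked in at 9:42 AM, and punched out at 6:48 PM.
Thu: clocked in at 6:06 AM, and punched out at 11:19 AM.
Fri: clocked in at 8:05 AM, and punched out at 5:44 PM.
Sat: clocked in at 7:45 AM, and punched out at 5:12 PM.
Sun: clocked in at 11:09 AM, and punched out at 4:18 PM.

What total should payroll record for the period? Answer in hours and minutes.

44 h 22 min

Tue: 8:00 AM–4:48 PM = 8 h 48 min; less 30 min break → 8 h 18 min
Wed: 9:42 AM–6:48 PM = 9 h 6 min; less 30 min break → 8 h 36 min
Thu: 6:06 AM–11:19 AM = 5 h 13 min; less 30 min break → 4 h 43 min
Fri: 8:05 AM–5:44 PM = 9 h 39 min; less 30 min break → 9 h 9 min
Sat: 7:45 AM–5:12 PM = 9 h 27 min; less 30 min break → 8 h 57 min
Sun: 11:09 AM–4:18 PM = 5 h 9 min; less 30 min break → 4 h 39 min
Total: 8 h 18 min + 8 h 36 min + 4 h 43 min + 9 h 9 min + 8 h 57 min + 4 h 39 min = 44 h 22 min.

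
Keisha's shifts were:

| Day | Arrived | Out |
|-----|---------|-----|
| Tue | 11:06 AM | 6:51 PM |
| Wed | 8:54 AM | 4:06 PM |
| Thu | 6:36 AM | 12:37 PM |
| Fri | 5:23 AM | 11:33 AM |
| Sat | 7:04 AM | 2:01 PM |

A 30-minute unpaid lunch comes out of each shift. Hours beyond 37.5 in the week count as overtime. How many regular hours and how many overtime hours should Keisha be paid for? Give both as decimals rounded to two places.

Tue: 11:06 AM–6:51 PM = 7 h 45 min; less 30 min break → 7 h 15 min
Wed: 8:54 AM–4:06 PM = 7 h 12 min; less 30 min break → 6 h 42 min
Thu: 6:36 AM–12:37 PM = 6 h 1 min; less 30 min break → 5 h 31 min
Fri: 5:23 AM–11:33 AM = 6 h 10 min; less 30 min break → 5 h 40 min
Sat: 7:04 AM–2:01 PM = 6 h 57 min; less 30 min break → 6 h 27 min
Total worked: 31 h 35 min = 31.58 h.
Threshold 37.5 h → overtime 0 h 0 min, regular 31 h 35 min.

Regular 31.58 hours, overtime 0.00 hours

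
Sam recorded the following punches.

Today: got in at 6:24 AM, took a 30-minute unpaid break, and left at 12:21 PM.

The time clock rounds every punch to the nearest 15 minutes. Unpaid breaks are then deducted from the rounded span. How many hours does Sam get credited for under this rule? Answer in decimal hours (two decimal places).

5.25 hours

Today: in 6:24 AM→6:30 AM, out 12:21 PM→12:15 PM; 5 h 45 min − 30 min = 5 h 15 min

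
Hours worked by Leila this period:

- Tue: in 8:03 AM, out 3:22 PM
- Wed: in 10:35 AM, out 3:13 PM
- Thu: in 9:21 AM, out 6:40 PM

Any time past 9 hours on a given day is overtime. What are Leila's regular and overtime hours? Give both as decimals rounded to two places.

Regular 20.95 hours, overtime 0.32 hours

Tue: 8:03 AM–3:22 PM = 7 h 19 min
Wed: 10:35 AM–3:13 PM = 4 h 38 min
Thu: 9:21 AM–6:40 PM = 9 h 19 min
Tue reg 7 h 19 min / OT 0 h 0 min; Wed reg 4 h 38 min / OT 0 h 0 min; Thu reg 9 h 0 min / OT 0 h 19 min.
Totals: regular 20 h 57 min, overtime 0 h 19 min.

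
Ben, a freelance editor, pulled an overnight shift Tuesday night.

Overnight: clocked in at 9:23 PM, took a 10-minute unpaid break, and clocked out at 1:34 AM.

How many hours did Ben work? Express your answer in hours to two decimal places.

Overnight: 9:23 PM → midnight = 2 h 37 min; midnight → 1:34 AM = 1 h 34 min; span 4 h 11 min; less 10 min break → 4 h 1 min

4.02 hours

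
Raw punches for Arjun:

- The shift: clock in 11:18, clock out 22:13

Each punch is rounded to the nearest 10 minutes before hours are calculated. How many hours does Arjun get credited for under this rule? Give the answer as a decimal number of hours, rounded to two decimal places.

10.83 hours

The shift: in 11:18→11:20, out 22:13→22:10; 10 h 50 min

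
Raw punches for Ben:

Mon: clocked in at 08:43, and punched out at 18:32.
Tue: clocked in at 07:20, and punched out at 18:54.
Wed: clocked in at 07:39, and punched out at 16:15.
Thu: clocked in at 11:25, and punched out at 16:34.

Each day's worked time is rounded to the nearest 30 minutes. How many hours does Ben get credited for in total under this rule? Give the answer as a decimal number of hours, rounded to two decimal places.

Mon: 08:43–18:32 = 9 h 49 min → rounds to 10 h 0 min
Tue: 07:20–18:54 = 11 h 34 min → rounds to 11 h 30 min
Wed: 07:39–16:15 = 8 h 36 min → rounds to 8 h 30 min
Thu: 11:25–16:34 = 5 h 9 min → rounds to 5 h 0 min
Total credited: 35 h 0 min.

35.00 hours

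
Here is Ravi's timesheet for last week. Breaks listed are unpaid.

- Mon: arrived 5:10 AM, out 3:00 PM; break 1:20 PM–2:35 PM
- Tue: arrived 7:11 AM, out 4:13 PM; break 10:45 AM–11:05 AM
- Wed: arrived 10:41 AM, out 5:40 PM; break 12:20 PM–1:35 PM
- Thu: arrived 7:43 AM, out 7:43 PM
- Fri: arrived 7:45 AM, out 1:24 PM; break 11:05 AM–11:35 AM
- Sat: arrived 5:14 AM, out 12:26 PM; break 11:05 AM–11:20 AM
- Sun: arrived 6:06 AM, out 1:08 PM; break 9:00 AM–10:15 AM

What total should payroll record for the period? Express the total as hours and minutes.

52 h 54 min

Mon: 5:10 AM–3:00 PM = 9 h 50 min; less 75 min break → 8 h 35 min
Tue: 7:11 AM–4:13 PM = 9 h 2 min; less 20 min break → 8 h 42 min
Wed: 10:41 AM–5:40 PM = 6 h 59 min; less 75 min break → 5 h 44 min
Thu: 7:43 AM–7:43 PM = 12 h 0 min
Fri: 7:45 AM–1:24 PM = 5 h 39 min; less 30 min break → 5 h 9 min
Sat: 5:14 AM–12:26 PM = 7 h 12 min; less 15 min break → 6 h 57 min
Sun: 6:06 AM–1:08 PM = 7 h 2 min; less 75 min break → 5 h 47 min
Total: 8 h 35 min + 8 h 42 min + 5 h 44 min + 12 h 0 min + 5 h 9 min + 6 h 57 min + 5 h 47 min = 52 h 54 min.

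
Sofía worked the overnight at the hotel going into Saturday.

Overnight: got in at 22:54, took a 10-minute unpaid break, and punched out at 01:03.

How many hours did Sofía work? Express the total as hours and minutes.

Overnight: 22:54 → midnight = 1 h 6 min; midnight → 01:03 = 1 h 3 min; span 2 h 9 min; less 10 min break → 1 h 59 min

1 h 59 min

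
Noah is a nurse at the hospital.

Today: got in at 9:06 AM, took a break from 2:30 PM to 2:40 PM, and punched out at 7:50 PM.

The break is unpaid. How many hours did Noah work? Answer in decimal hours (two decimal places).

Today: 9:06 AM–7:50 PM = 10 h 44 min; less 10 min break → 10 h 34 min

10.57 hours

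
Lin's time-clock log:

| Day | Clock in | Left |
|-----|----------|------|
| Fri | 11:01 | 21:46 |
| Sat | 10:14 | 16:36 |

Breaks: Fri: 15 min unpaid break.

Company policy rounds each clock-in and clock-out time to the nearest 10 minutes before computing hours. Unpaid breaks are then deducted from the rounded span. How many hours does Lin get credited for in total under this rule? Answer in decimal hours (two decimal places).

Fri: in 11:01→11:00, out 21:46→21:50; 10 h 50 min − 15 min = 10 h 35 min
Sat: in 10:14→10:10, out 16:36→16:40; 6 h 30 min
Total credited: 17 h 5 min.

17.08 hours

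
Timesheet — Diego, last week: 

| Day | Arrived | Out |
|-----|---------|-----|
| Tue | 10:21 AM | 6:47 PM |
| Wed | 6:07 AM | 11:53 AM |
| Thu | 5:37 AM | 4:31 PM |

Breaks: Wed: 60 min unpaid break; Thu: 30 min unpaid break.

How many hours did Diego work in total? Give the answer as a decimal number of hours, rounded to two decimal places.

Tue: 10:21 AM–6:47 PM = 8 h 26 min
Wed: 6:07 AM–11:53 AM = 5 h 46 min; less 60 min break → 4 h 46 min
Thu: 5:37 AM–4:31 PM = 10 h 54 min; less 30 min break → 10 h 24 min
Total: 8 h 26 min + 4 h 46 min + 10 h 24 min = 23 h 36 min.

23.60 hours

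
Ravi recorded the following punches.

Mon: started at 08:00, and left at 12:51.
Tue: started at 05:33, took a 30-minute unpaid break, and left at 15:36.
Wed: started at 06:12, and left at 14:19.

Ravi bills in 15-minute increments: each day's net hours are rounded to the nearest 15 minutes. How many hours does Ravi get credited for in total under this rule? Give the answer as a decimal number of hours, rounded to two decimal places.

22.25 hours

Mon: 08:00–12:51 = 4 h 51 min → rounds to 4 h 45 min
Tue: 05:33–15:36 = 10 h 3 min − 30 min = 9 h 33 min → rounds to 9 h 30 min
Wed: 06:12–14:19 = 8 h 7 min → rounds to 8 h 0 min
Total credited: 22 h 15 min.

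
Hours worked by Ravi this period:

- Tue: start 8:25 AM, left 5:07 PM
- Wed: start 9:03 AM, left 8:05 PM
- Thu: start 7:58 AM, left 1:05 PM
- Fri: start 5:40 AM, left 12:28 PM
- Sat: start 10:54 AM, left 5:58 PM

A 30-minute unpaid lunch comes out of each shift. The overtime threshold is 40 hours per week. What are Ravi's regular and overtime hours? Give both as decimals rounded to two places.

Tue: 8:25 AM–5:07 PM = 8 h 42 min; less 30 min break → 8 h 12 min
Wed: 9:03 AM–8:05 PM = 11 h 2 min; less 30 min break → 10 h 32 min
Thu: 7:58 AM–1:05 PM = 5 h 7 min; less 30 min break → 4 h 37 min
Fri: 5:40 AM–12:28 PM = 6 h 48 min; less 30 min break → 6 h 18 min
Sat: 10:54 AM–5:58 PM = 7 h 4 min; less 30 min break → 6 h 34 min
Total worked: 36 h 13 min = 36.22 h.
Threshold 40 h → overtime 0 h 0 min, regular 36 h 13 min.

Regular 36.22 hours, overtime 0.00 hours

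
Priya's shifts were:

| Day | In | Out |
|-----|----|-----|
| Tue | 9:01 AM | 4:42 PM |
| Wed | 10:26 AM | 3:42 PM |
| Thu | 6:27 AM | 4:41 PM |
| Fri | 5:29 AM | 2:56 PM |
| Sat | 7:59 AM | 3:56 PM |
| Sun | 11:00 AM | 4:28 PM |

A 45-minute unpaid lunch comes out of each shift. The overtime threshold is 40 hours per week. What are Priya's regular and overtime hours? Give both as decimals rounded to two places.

Tue: 9:01 AM–4:42 PM = 7 h 41 min; less 45 min break → 6 h 56 min
Wed: 10:26 AM–3:42 PM = 5 h 16 min; less 45 min break → 4 h 31 min
Thu: 6:27 AM–4:41 PM = 10 h 14 min; less 45 min break → 9 h 29 min
Fri: 5:29 AM–2:56 PM = 9 h 27 min; less 45 min break → 8 h 42 min
Sat: 7:59 AM–3:56 PM = 7 h 57 min; less 45 min break → 7 h 12 min
Sun: 11:00 AM–4:28 PM = 5 h 28 min; less 45 min break → 4 h 43 min
Total worked: 41 h 33 min = 41.55 h.
Threshold 40 h → overtime 1 h 33 min, regular 40 h 0 min.

Regular 40.00 hours, overtime 1.55 hours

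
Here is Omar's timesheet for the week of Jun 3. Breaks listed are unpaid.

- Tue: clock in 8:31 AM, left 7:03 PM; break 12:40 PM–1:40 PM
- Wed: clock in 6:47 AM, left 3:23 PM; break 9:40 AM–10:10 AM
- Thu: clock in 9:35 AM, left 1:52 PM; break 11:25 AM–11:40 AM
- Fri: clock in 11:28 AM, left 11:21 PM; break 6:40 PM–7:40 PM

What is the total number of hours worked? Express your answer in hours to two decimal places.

32.55 hours

Tue: 8:31 AM–7:03 PM = 10 h 32 min; less 60 min break → 9 h 32 min
Wed: 6:47 AM–3:23 PM = 8 h 36 min; less 30 min break → 8 h 6 min
Thu: 9:35 AM–1:52 PM = 4 h 17 min; less 15 min break → 4 h 2 min
Fri: 11:28 AM–11:21 PM = 11 h 53 min; less 60 min break → 10 h 53 min
Total: 9 h 32 min + 8 h 6 min + 4 h 2 min + 10 h 53 min = 32 h 33 min.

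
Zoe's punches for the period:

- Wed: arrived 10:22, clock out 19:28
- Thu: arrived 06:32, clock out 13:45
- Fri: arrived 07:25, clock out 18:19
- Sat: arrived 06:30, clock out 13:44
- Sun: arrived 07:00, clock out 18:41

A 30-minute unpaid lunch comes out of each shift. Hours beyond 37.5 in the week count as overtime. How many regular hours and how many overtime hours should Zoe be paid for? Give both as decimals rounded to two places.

Regular 37.50 hours, overtime 6.13 hours

Wed: 10:22–19:28 = 9 h 6 min; less 30 min break → 8 h 36 min
Thu: 06:32–13:45 = 7 h 13 min; less 30 min break → 6 h 43 min
Fri: 07:25–18:19 = 10 h 54 min; less 30 min break → 10 h 24 min
Sat: 06:30–13:44 = 7 h 14 min; less 30 min break → 6 h 44 min
Sun: 07:00–18:41 = 11 h 41 min; less 30 min break → 11 h 11 min
Total worked: 43 h 38 min = 43.63 h.
Threshold 37.5 h → overtime 6 h 8 min, regular 37 h 30 min.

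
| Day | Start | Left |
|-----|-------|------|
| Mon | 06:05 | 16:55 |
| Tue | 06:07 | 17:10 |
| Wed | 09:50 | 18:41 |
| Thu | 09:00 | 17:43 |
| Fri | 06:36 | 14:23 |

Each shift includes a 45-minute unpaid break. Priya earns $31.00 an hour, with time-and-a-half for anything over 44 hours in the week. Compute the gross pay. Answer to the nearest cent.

$1347.98

Mon: 06:05–16:55 = 10 h 50 min; less 45 min break → 10 h 5 min
Tue: 06:07–17:10 = 11 h 3 min; less 45 min break → 10 h 18 min
Wed: 09:50–18:41 = 8 h 51 min; less 45 min break → 8 h 6 min
Thu: 09:00–17:43 = 8 h 43 min; less 45 min break → 7 h 58 min
Fri: 06:36–14:23 = 7 h 47 min; less 45 min break → 7 h 2 min
Total worked: 43 h 29 min = 2609 min.
Regular 43 h 29 min = 2609 min at $31.00/h; overtime 0 h 0 min = 0 min at $46.50/h.
Pay = (2609 × $31.00 + 0 × $46.50) ÷ 60 = $1347.98.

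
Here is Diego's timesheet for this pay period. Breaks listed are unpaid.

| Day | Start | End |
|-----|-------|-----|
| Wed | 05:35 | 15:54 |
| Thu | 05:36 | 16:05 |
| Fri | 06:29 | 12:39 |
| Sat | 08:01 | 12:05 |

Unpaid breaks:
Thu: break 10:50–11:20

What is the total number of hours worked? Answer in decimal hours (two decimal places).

Wed: 05:35–15:54 = 10 h 19 min
Thu: 05:36–16:05 = 10 h 29 min; less 30 min break → 9 h 59 min
Fri: 06:29–12:39 = 6 h 10 min
Sat: 08:01–12:05 = 4 h 4 min
Total: 10 h 19 min + 9 h 59 min + 6 h 10 min + 4 h 4 min = 30 h 32 min.

30.53 hours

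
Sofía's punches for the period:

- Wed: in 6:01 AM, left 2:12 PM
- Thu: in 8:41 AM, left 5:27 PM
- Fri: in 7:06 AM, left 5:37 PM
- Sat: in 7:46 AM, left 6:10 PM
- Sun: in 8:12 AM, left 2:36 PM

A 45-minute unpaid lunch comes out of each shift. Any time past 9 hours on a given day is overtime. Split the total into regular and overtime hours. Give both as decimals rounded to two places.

Regular 39.10 hours, overtime 1.42 hours

Wed: 6:01 AM–2:12 PM = 8 h 11 min; less 45 min break → 7 h 26 min
Thu: 8:41 AM–5:27 PM = 8 h 46 min; less 45 min break → 8 h 1 min
Fri: 7:06 AM–5:37 PM = 10 h 31 min; less 45 min break → 9 h 46 min
Sat: 7:46 AM–6:10 PM = 10 h 24 min; less 45 min break → 9 h 39 min
Sun: 8:12 AM–2:36 PM = 6 h 24 min; less 45 min break → 5 h 39 min
Wed reg 7 h 26 min / OT 0 h 0 min; Thu reg 8 h 1 min / OT 0 h 0 min; Fri reg 9 h 0 min / OT 0 h 46 min; Sat reg 9 h 0 min / OT 0 h 39 min; Sun reg 5 h 39 min / OT 0 h 0 min.
Totals: regular 39 h 6 min, overtime 1 h 25 min.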